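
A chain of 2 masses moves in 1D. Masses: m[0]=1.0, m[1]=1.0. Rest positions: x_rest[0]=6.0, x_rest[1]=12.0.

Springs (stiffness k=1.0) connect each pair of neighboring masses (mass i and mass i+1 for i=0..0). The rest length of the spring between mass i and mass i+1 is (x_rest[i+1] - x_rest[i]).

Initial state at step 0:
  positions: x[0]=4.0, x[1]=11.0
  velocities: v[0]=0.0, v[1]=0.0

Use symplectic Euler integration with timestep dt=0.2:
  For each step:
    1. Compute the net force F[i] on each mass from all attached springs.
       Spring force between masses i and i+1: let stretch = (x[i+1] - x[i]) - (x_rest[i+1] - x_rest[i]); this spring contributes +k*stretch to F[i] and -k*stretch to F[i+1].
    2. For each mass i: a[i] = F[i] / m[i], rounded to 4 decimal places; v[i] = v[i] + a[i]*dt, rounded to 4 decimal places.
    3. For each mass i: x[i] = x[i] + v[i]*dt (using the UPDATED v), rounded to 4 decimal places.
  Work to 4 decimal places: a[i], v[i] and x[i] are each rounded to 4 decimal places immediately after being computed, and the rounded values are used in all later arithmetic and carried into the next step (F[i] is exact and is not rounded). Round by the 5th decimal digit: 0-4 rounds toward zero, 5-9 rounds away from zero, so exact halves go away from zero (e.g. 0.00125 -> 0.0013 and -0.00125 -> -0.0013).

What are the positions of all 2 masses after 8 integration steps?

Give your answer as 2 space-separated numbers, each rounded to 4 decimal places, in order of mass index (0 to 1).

Step 0: x=[4.0000 11.0000] v=[0.0000 0.0000]
Step 1: x=[4.0400 10.9600] v=[0.2000 -0.2000]
Step 2: x=[4.1168 10.8832] v=[0.3840 -0.3840]
Step 3: x=[4.2243 10.7757] v=[0.5373 -0.5373]
Step 4: x=[4.3538 10.6462] v=[0.6476 -0.6476]
Step 5: x=[4.4950 10.5050] v=[0.7061 -0.7061]
Step 6: x=[4.6366 10.3634] v=[0.7081 -0.7081]
Step 7: x=[4.7673 10.2327] v=[0.6535 -0.6535]
Step 8: x=[4.8766 10.1234] v=[0.5466 -0.5466]

Answer: 4.8766 10.1234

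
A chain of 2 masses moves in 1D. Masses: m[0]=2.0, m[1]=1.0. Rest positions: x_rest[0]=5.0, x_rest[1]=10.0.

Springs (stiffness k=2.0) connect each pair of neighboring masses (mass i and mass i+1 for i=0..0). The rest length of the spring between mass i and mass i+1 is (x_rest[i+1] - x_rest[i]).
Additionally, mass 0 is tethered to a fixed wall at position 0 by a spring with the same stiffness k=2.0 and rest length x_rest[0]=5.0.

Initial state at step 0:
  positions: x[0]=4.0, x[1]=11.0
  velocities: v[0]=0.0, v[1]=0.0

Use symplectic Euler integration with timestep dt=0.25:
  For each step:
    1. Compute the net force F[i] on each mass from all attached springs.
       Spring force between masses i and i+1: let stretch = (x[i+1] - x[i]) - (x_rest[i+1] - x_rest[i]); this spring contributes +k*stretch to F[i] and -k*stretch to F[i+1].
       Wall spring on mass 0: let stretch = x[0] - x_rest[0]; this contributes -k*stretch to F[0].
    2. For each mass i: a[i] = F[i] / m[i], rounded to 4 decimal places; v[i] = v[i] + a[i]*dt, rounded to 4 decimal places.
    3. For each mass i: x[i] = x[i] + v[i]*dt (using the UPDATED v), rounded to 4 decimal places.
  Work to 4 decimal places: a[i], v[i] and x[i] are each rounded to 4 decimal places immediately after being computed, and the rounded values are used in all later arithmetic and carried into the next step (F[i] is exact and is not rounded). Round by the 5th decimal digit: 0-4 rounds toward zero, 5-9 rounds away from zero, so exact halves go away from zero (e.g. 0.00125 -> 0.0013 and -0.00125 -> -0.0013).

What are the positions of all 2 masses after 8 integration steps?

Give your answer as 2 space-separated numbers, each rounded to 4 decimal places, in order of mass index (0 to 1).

Answer: 5.6067 9.1664

Derivation:
Step 0: x=[4.0000 11.0000] v=[0.0000 0.0000]
Step 1: x=[4.1875 10.7500] v=[0.7500 -1.0000]
Step 2: x=[4.5235 10.3047] v=[1.3438 -1.7813]
Step 3: x=[4.9381 9.7617] v=[1.6582 -2.1719]
Step 4: x=[5.3455 9.2408] v=[1.6296 -2.0837]
Step 5: x=[5.6623 8.8580] v=[1.2671 -1.5314]
Step 6: x=[5.8249 8.7007] v=[0.6505 -0.6293]
Step 7: x=[5.8032 8.8089] v=[-0.0868 0.4328]
Step 8: x=[5.6067 9.1664] v=[-0.7862 1.4300]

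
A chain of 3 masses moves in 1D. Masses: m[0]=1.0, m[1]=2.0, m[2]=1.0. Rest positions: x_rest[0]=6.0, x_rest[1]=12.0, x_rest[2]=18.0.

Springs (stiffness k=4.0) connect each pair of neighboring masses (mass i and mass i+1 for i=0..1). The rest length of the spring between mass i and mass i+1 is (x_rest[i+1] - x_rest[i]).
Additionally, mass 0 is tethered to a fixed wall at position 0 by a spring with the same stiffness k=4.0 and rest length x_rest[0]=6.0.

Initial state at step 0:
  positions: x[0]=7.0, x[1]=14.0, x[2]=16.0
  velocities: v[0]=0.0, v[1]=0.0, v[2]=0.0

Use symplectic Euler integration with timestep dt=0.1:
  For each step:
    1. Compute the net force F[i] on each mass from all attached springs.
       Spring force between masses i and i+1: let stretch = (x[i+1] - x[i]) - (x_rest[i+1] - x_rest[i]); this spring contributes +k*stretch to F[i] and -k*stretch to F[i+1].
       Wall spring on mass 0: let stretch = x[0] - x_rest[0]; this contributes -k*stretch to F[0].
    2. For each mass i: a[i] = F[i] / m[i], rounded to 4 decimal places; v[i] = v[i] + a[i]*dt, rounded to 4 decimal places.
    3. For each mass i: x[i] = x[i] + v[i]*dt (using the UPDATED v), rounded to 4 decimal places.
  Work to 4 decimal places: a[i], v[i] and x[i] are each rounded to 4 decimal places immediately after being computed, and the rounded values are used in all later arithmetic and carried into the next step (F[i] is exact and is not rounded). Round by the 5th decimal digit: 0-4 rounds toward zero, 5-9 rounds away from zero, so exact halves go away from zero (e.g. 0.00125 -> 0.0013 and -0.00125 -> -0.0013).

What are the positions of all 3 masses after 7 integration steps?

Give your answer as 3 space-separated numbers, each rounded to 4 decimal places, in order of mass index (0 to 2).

Step 0: x=[7.0000 14.0000 16.0000] v=[0.0000 0.0000 0.0000]
Step 1: x=[7.0000 13.9000 16.1600] v=[0.0000 -1.0000 1.6000]
Step 2: x=[6.9960 13.7072 16.4696] v=[-0.0400 -1.9280 3.0960]
Step 3: x=[6.9806 13.4354 16.9087] v=[-0.1539 -2.7178 4.3910]
Step 4: x=[6.9442 13.1040 17.4489] v=[-0.3642 -3.3141 5.4017]
Step 5: x=[6.8764 12.7363 18.0553] v=[-0.6780 -3.6771 6.0637]
Step 6: x=[6.7679 12.3578 18.6889] v=[-1.0846 -3.7853 6.3361]
Step 7: x=[6.6123 11.9941 19.3093] v=[-1.5558 -3.6371 6.2037]

Answer: 6.6123 11.9941 19.3093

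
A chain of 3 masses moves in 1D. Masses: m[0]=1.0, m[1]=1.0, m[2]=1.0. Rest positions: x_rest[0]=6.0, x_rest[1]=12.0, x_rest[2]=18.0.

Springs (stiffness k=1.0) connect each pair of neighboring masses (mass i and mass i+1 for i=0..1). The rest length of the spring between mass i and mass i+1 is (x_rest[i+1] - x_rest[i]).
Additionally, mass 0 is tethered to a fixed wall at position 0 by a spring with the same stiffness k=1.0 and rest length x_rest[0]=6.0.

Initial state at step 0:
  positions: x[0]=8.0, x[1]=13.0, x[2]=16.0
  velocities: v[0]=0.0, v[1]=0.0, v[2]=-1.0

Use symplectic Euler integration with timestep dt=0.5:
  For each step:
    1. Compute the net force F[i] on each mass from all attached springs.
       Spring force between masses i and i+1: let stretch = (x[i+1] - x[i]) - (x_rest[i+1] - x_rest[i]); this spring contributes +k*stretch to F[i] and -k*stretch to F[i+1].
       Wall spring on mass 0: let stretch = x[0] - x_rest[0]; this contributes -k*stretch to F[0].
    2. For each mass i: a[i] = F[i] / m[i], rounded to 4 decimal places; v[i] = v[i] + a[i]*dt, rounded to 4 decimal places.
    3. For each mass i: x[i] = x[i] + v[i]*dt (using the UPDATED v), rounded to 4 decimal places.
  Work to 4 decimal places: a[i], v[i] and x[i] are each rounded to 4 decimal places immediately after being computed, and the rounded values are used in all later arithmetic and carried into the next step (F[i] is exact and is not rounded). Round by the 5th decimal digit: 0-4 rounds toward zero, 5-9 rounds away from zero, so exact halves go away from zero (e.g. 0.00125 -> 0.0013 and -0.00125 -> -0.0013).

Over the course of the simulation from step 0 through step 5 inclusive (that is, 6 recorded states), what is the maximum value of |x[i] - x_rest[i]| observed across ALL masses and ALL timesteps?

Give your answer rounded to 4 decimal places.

Step 0: x=[8.0000 13.0000 16.0000] v=[0.0000 0.0000 -1.0000]
Step 1: x=[7.2500 12.5000 16.2500] v=[-1.5000 -1.0000 0.5000]
Step 2: x=[6.0000 11.6250 17.0625] v=[-2.5000 -1.7500 1.6250]
Step 3: x=[4.6563 10.7031 18.0157] v=[-2.6875 -1.8438 1.9063]
Step 4: x=[3.6602 10.0977 18.6407] v=[-1.9923 -1.2109 1.2500]
Step 5: x=[3.3584 10.0186 18.6300] v=[-0.6037 -0.1582 -0.0215]
Max displacement = 2.6416

Answer: 2.6416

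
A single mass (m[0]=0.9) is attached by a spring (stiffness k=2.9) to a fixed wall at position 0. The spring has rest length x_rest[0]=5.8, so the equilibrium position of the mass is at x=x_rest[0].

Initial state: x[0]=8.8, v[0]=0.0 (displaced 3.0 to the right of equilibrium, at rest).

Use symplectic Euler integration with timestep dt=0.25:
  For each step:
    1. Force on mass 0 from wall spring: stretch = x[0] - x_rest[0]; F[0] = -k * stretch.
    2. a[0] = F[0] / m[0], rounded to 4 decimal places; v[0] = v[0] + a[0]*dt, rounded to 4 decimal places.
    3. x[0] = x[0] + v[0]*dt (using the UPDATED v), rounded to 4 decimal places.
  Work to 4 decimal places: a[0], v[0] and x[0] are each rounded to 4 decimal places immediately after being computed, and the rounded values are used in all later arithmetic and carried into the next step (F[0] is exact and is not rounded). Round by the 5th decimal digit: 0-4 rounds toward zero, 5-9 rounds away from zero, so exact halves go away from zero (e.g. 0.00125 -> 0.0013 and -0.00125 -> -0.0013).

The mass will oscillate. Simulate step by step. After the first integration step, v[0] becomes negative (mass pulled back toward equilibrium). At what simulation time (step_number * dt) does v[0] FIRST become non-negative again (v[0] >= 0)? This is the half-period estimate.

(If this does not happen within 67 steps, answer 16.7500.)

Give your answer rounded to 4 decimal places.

Step 0: x=[8.8000] v=[0.0000]
Step 1: x=[8.1958] v=[-2.4167]
Step 2: x=[7.1091] v=[-4.3467]
Step 3: x=[5.7588] v=[-5.4013]
Step 4: x=[4.4168] v=[-5.3681]
Step 5: x=[3.3533] v=[-4.2539]
Step 6: x=[2.7826] v=[-2.2830]
Step 7: x=[2.8195] v=[0.1477]
First v>=0 after going negative at step 7, time=1.7500

Answer: 1.7500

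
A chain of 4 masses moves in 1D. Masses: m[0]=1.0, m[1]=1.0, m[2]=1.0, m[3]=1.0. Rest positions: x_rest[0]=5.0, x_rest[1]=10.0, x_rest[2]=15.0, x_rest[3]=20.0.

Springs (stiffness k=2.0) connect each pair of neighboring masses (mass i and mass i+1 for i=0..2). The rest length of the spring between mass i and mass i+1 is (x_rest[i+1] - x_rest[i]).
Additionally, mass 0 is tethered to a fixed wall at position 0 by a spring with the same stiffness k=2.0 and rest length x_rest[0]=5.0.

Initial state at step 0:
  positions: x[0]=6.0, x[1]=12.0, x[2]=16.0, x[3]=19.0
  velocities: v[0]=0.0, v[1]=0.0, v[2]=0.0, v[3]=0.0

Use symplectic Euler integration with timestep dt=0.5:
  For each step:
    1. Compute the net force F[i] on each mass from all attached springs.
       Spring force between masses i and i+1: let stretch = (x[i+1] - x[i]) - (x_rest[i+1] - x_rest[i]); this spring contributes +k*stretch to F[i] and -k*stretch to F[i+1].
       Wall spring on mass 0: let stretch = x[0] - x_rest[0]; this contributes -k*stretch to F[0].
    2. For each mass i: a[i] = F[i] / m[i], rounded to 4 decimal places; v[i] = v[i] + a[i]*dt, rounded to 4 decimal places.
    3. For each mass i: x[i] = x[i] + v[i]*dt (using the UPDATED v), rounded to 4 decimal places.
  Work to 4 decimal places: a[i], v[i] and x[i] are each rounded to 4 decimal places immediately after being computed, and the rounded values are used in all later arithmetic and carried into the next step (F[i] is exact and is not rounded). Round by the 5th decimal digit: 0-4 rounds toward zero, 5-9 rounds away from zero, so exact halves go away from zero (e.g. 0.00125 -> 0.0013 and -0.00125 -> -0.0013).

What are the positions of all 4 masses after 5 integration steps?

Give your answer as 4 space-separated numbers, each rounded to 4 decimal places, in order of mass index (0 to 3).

Answer: 3.4688 9.3438 15.6875 20.6875

Derivation:
Step 0: x=[6.0000 12.0000 16.0000 19.0000] v=[0.0000 0.0000 0.0000 0.0000]
Step 1: x=[6.0000 11.0000 15.5000 20.0000] v=[0.0000 -2.0000 -1.0000 2.0000]
Step 2: x=[5.5000 9.7500 15.0000 21.2500] v=[-1.0000 -2.5000 -1.0000 2.5000]
Step 3: x=[4.3750 9.0000 15.0000 21.8750] v=[-2.2500 -1.5000 0.0000 1.2500]
Step 4: x=[3.3750 8.9375 15.4375 21.5625] v=[-2.0000 -0.1250 0.8750 -0.6250]
Step 5: x=[3.4688 9.3438 15.6875 20.6875] v=[0.1875 0.8125 0.5000 -1.7500]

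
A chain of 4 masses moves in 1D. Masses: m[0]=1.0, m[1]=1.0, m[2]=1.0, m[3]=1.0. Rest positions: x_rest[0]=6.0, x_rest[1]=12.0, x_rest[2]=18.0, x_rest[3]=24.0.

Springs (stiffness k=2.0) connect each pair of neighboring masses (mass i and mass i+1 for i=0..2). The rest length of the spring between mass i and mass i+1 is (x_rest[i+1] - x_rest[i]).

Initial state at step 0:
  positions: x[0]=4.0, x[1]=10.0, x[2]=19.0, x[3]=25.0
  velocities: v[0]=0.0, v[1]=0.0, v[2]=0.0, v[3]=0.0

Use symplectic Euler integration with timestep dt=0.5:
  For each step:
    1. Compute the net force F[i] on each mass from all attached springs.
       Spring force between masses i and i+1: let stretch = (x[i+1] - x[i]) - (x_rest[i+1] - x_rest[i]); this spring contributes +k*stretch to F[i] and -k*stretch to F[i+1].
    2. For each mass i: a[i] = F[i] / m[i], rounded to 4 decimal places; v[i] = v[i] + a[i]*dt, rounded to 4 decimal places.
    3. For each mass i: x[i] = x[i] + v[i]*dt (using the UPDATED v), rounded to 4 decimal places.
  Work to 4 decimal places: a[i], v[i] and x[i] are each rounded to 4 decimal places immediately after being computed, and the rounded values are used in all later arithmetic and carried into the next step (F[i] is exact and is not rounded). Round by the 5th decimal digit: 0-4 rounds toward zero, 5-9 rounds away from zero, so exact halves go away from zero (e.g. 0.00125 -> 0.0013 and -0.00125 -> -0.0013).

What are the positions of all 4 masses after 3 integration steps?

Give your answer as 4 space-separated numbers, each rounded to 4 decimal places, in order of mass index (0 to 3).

Step 0: x=[4.0000 10.0000 19.0000 25.0000] v=[0.0000 0.0000 0.0000 0.0000]
Step 1: x=[4.0000 11.5000 17.5000 25.0000] v=[0.0000 3.0000 -3.0000 0.0000]
Step 2: x=[4.7500 12.2500 16.7500 24.2500] v=[1.5000 1.5000 -1.5000 -1.5000]
Step 3: x=[6.2500 11.5000 17.5000 22.7500] v=[3.0000 -1.5000 1.5000 -3.0000]

Answer: 6.2500 11.5000 17.5000 22.7500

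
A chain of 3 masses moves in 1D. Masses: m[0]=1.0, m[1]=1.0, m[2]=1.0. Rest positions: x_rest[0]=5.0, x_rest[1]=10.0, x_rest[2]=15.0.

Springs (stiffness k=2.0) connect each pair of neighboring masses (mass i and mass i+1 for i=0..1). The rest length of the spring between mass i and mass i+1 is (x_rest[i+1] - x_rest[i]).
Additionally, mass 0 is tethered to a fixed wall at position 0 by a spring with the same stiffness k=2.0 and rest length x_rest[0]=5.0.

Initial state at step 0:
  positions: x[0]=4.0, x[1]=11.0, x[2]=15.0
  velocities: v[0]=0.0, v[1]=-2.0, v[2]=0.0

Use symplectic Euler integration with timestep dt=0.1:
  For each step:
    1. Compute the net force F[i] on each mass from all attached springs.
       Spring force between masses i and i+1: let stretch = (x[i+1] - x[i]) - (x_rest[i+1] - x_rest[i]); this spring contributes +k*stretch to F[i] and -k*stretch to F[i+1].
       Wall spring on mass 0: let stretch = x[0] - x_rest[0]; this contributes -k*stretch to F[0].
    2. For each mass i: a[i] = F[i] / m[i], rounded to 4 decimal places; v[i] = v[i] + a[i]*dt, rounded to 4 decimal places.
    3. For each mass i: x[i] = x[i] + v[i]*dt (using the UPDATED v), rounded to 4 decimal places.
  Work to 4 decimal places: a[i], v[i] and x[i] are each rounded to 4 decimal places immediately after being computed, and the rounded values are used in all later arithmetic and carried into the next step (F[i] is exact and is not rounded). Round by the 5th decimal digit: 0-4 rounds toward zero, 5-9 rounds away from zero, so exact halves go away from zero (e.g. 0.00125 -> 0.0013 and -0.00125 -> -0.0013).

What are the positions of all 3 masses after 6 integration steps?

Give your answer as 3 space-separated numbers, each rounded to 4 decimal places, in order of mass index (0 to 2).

Step 0: x=[4.0000 11.0000 15.0000] v=[0.0000 -2.0000 0.0000]
Step 1: x=[4.0600 10.7400 15.0200] v=[0.6000 -2.6000 0.2000]
Step 2: x=[4.1724 10.4320 15.0544] v=[1.1240 -3.0800 0.3440]
Step 3: x=[4.3265 10.0913 15.0964] v=[1.5414 -3.4074 0.4195]
Step 4: x=[4.5094 9.7354 15.1383] v=[1.8291 -3.5593 0.4185]
Step 5: x=[4.7066 9.3830 15.1721] v=[1.9724 -3.5239 0.3379]
Step 6: x=[4.9032 9.0529 15.1901] v=[1.9664 -3.3014 0.1801]

Answer: 4.9032 9.0529 15.1901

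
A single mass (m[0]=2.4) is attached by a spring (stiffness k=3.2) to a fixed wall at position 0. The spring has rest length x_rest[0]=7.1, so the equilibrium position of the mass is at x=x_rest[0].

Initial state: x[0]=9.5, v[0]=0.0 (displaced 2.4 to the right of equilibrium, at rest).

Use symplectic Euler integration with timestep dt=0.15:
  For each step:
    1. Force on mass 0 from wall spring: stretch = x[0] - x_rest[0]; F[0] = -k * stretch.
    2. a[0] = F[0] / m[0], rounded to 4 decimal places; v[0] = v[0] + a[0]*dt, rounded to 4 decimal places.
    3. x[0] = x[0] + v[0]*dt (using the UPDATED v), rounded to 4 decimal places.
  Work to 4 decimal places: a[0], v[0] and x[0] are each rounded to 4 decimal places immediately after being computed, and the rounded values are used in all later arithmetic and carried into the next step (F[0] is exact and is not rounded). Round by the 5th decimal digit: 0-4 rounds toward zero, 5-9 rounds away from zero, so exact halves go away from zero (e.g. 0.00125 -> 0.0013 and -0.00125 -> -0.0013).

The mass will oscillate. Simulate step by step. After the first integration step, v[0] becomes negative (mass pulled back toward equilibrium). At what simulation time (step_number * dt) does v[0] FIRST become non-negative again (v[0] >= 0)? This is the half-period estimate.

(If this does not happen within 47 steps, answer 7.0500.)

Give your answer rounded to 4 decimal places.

Step 0: x=[9.5000] v=[0.0000]
Step 1: x=[9.4280] v=[-0.4800]
Step 2: x=[9.2862] v=[-0.9456]
Step 3: x=[9.0788] v=[-1.3828]
Step 4: x=[8.8120] v=[-1.7786]
Step 5: x=[8.4939] v=[-2.1210]
Step 6: x=[8.1339] v=[-2.3998]
Step 7: x=[7.7429] v=[-2.6066]
Step 8: x=[7.3326] v=[-2.7352]
Step 9: x=[6.9153] v=[-2.7817]
Step 10: x=[6.5036] v=[-2.7448]
Step 11: x=[6.1098] v=[-2.6255]
Step 12: x=[5.7457] v=[-2.4275]
Step 13: x=[5.4222] v=[-2.1566]
Step 14: x=[5.1491] v=[-1.8210]
Step 15: x=[4.9345] v=[-1.4308]
Step 16: x=[4.7848] v=[-0.9977]
Step 17: x=[4.7046] v=[-0.5347]
Step 18: x=[4.6963] v=[-0.0556]
Step 19: x=[4.7601] v=[0.4251]
First v>=0 after going negative at step 19, time=2.8500

Answer: 2.8500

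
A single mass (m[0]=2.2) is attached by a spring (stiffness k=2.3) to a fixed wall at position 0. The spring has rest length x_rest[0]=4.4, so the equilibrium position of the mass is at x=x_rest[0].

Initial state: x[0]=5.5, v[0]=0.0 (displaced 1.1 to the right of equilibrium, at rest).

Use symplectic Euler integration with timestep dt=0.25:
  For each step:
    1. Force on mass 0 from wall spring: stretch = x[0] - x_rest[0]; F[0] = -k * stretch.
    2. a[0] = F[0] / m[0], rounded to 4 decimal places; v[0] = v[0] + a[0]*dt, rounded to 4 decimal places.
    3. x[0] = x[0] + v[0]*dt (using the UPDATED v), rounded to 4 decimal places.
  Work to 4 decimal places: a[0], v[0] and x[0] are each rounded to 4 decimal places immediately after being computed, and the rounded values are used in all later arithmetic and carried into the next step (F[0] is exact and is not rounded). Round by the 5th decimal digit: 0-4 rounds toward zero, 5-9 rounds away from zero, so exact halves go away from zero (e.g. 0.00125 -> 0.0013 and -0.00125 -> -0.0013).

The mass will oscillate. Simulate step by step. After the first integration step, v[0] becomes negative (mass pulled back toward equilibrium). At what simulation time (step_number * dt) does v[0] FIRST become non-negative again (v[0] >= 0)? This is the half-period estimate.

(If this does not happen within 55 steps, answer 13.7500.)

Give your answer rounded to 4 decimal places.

Step 0: x=[5.5000] v=[0.0000]
Step 1: x=[5.4281] v=[-0.2875]
Step 2: x=[5.2891] v=[-0.5562]
Step 3: x=[5.0920] v=[-0.7886]
Step 4: x=[4.8496] v=[-0.9695]
Step 5: x=[4.5779] v=[-1.0870]
Step 6: x=[4.2945] v=[-1.1335]
Step 7: x=[4.0180] v=[-1.1059]
Step 8: x=[3.7665] v=[-1.0061]
Step 9: x=[3.5564] v=[-0.8405]
Step 10: x=[3.4014] v=[-0.6200]
Step 11: x=[3.3117] v=[-0.3590]
Step 12: x=[3.2931] v=[-0.0746]
Step 13: x=[3.3468] v=[0.2147]
First v>=0 after going negative at step 13, time=3.2500

Answer: 3.2500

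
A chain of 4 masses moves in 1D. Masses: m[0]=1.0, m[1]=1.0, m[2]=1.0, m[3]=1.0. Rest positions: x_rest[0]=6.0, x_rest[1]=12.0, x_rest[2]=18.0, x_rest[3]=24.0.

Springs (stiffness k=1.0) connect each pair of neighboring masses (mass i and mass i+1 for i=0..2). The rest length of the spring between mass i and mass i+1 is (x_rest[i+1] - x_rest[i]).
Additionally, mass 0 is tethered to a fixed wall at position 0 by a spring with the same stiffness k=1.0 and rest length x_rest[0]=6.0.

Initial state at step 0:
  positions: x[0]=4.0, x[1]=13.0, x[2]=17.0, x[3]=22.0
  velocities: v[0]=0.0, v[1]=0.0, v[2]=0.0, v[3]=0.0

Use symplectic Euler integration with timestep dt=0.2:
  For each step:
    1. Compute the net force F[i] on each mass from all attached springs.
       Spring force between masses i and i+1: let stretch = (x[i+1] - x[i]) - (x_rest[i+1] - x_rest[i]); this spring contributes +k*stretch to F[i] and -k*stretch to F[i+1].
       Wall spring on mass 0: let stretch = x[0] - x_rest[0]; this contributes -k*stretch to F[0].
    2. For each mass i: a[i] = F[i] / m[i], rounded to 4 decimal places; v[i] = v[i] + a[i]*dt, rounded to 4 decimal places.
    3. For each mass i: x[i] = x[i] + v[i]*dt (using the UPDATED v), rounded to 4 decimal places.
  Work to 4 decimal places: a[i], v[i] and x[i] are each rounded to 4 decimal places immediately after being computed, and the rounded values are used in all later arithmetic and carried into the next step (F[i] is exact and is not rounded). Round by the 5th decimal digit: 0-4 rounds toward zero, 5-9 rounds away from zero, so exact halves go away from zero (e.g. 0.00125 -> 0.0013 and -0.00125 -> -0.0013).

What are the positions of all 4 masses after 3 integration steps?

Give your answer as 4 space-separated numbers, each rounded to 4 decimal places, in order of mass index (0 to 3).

Step 0: x=[4.0000 13.0000 17.0000 22.0000] v=[0.0000 0.0000 0.0000 0.0000]
Step 1: x=[4.2000 12.8000 17.0400 22.0400] v=[1.0000 -1.0000 0.2000 0.2000]
Step 2: x=[4.5760 12.4256 17.1104 22.1200] v=[1.8800 -1.8720 0.3520 0.4000]
Step 3: x=[5.0829 11.9246 17.1938 22.2396] v=[2.5347 -2.5050 0.4170 0.5981]

Answer: 5.0829 11.9246 17.1938 22.2396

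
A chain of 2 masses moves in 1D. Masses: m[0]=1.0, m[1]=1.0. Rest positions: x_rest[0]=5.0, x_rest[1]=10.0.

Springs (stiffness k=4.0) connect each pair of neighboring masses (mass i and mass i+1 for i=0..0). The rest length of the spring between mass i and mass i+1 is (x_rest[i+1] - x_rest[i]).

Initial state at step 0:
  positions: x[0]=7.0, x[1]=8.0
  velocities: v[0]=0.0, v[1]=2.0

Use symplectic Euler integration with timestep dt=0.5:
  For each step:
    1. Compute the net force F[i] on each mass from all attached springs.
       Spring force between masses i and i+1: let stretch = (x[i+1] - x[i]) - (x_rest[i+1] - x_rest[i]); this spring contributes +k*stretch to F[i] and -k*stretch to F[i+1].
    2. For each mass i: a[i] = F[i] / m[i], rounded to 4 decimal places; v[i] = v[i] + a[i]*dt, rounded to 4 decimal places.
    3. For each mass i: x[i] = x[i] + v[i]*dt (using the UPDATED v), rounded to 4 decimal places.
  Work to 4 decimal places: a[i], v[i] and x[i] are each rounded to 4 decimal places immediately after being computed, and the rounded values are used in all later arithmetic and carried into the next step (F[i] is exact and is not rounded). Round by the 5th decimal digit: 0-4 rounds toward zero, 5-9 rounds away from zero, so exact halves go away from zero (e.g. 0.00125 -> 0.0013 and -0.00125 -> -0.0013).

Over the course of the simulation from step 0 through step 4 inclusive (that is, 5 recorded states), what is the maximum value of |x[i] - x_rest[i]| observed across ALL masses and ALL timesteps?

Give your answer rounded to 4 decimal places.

Answer: 4.0000

Derivation:
Step 0: x=[7.0000 8.0000] v=[0.0000 2.0000]
Step 1: x=[3.0000 13.0000] v=[-8.0000 10.0000]
Step 2: x=[4.0000 13.0000] v=[2.0000 0.0000]
Step 3: x=[9.0000 9.0000] v=[10.0000 -8.0000]
Step 4: x=[9.0000 10.0000] v=[0.0000 2.0000]
Max displacement = 4.0000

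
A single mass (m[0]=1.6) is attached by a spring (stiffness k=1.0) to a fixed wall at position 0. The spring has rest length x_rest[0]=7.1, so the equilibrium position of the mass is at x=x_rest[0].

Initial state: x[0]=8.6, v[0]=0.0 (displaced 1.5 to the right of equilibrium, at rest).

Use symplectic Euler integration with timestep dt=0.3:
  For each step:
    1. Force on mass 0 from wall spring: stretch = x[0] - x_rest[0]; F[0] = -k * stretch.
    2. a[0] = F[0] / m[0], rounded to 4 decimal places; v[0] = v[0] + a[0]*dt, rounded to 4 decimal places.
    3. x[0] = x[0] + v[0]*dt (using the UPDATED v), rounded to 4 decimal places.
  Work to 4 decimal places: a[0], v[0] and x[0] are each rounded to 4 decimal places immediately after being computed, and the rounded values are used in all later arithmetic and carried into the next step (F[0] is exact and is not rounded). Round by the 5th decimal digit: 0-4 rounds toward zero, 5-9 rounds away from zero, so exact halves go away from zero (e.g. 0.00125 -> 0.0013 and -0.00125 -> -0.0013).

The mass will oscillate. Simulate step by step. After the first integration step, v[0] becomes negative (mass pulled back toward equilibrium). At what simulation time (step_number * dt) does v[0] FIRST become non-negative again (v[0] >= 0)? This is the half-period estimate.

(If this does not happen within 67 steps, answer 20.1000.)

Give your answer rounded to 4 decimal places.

Answer: 4.2000

Derivation:
Step 0: x=[8.6000] v=[0.0000]
Step 1: x=[8.5156] v=[-0.2813]
Step 2: x=[8.3516] v=[-0.5467]
Step 3: x=[8.1172] v=[-0.7814]
Step 4: x=[7.8256] v=[-0.9721]
Step 5: x=[7.4931] v=[-1.1082]
Step 6: x=[7.1385] v=[-1.1819]
Step 7: x=[6.7818] v=[-1.1891]
Step 8: x=[6.4430] v=[-1.1294]
Step 9: x=[6.1411] v=[-1.0062]
Step 10: x=[5.8932] v=[-0.8264]
Step 11: x=[5.7132] v=[-0.6001]
Step 12: x=[5.6112] v=[-0.3401]
Step 13: x=[5.5929] v=[-0.0610]
Step 14: x=[5.6594] v=[0.2216]
First v>=0 after going negative at step 14, time=4.2000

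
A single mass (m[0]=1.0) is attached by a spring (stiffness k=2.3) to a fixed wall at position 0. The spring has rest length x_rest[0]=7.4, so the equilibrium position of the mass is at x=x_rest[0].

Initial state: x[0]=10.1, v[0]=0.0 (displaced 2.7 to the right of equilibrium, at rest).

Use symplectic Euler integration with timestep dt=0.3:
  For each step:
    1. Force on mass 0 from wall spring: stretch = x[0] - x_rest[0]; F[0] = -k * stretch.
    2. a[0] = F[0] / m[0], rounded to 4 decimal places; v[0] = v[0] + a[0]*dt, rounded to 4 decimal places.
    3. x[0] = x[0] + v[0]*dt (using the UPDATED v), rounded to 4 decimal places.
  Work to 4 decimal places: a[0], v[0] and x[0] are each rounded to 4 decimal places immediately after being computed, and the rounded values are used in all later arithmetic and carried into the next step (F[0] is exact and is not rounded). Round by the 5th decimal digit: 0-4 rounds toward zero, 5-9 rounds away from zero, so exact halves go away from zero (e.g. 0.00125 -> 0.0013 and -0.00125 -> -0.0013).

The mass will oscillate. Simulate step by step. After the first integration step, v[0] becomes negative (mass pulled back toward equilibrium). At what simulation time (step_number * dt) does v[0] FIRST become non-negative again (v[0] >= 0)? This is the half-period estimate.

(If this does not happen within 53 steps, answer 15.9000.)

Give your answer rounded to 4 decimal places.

Step 0: x=[10.1000] v=[0.0000]
Step 1: x=[9.5411] v=[-1.8630]
Step 2: x=[8.5390] v=[-3.3404]
Step 3: x=[7.3011] v=[-4.1263]
Step 4: x=[6.0837] v=[-4.0581]
Step 5: x=[5.1387] v=[-3.1499]
Step 6: x=[4.6618] v=[-1.5896]
Step 7: x=[4.7517] v=[0.2998]
First v>=0 after going negative at step 7, time=2.1000

Answer: 2.1000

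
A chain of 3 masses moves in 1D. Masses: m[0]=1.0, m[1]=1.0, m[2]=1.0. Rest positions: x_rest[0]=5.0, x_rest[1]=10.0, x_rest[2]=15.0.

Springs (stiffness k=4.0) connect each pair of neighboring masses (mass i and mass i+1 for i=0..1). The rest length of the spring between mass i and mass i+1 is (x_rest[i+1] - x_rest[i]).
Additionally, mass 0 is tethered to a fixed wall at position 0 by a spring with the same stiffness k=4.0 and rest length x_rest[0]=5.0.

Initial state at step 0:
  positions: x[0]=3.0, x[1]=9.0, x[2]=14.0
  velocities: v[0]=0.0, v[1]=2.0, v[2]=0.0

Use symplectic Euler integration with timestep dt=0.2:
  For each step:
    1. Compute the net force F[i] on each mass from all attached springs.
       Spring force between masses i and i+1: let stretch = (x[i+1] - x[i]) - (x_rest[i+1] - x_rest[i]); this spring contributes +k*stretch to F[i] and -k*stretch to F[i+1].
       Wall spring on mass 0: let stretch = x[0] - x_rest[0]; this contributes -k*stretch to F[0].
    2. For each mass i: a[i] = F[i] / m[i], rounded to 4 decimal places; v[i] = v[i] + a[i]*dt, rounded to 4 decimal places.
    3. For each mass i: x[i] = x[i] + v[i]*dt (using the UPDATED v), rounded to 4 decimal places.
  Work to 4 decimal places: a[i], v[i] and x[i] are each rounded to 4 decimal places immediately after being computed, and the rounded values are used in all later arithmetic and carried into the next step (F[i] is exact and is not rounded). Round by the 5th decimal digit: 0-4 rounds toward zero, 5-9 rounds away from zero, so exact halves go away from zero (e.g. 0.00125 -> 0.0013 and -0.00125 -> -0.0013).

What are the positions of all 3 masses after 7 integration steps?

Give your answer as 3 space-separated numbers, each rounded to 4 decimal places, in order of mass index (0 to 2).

Answer: 5.8033 10.9245 14.9903

Derivation:
Step 0: x=[3.0000 9.0000 14.0000] v=[0.0000 2.0000 0.0000]
Step 1: x=[3.4800 9.2400 14.0000] v=[2.4000 1.2000 0.0000]
Step 2: x=[4.3248 9.3200 14.0384] v=[4.2240 0.4000 0.1920]
Step 3: x=[5.2769 9.3557 14.1219] v=[4.7603 0.1786 0.4173]
Step 4: x=[6.0373 9.5014 14.2428] v=[3.8018 0.7285 0.6043]
Step 5: x=[6.3859 9.8515 14.4050] v=[1.7432 1.7503 0.8112]
Step 6: x=[6.2673 10.3756 14.6387] v=[-0.5930 2.6206 1.1684]
Step 7: x=[5.8033 10.9245 14.9903] v=[-2.3202 2.7444 1.7579]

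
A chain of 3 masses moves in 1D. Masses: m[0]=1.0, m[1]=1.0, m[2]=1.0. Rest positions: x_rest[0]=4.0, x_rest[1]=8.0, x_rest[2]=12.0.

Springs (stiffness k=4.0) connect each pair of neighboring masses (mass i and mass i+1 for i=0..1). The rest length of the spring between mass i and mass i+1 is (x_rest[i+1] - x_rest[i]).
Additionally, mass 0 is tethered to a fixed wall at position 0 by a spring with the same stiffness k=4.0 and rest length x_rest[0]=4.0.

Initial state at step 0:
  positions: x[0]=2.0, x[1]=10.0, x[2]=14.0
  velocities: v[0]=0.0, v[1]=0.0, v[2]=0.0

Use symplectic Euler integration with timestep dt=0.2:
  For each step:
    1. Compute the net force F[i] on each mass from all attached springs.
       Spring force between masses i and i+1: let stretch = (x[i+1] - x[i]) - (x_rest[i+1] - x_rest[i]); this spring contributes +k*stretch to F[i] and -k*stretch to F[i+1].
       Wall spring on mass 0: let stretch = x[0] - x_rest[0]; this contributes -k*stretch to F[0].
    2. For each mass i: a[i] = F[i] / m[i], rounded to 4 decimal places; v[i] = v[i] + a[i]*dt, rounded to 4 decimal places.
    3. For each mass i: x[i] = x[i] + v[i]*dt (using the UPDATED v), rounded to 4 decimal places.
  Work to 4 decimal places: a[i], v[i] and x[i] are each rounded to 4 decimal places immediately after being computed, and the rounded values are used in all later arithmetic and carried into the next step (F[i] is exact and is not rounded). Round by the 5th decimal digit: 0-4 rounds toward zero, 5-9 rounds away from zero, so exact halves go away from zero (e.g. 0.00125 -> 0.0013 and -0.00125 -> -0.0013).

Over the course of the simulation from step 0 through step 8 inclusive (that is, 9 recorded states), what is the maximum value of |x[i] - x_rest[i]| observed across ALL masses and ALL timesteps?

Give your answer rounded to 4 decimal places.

Step 0: x=[2.0000 10.0000 14.0000] v=[0.0000 0.0000 0.0000]
Step 1: x=[2.9600 9.3600 14.0000] v=[4.8000 -3.2000 0.0000]
Step 2: x=[4.4704 8.4384 13.8976] v=[7.5520 -4.6080 -0.5120]
Step 3: x=[5.9004 7.7554 13.5617] v=[7.1501 -3.4150 -1.6794]
Step 4: x=[6.6832 7.7046 12.9368] v=[3.9138 -0.2540 -3.1244]
Step 5: x=[6.5601 8.3275 12.1148] v=[-0.6156 3.1146 -4.1102]
Step 6: x=[5.6701 9.2736 11.3268] v=[-4.4498 4.7305 -3.9400]
Step 7: x=[4.4495 9.9717 10.8503] v=[-6.1031 3.4903 -2.3826]
Step 8: x=[3.4005 9.9268 10.8732] v=[-5.2449 -0.2246 0.1145]
Max displacement = 2.6832

Answer: 2.6832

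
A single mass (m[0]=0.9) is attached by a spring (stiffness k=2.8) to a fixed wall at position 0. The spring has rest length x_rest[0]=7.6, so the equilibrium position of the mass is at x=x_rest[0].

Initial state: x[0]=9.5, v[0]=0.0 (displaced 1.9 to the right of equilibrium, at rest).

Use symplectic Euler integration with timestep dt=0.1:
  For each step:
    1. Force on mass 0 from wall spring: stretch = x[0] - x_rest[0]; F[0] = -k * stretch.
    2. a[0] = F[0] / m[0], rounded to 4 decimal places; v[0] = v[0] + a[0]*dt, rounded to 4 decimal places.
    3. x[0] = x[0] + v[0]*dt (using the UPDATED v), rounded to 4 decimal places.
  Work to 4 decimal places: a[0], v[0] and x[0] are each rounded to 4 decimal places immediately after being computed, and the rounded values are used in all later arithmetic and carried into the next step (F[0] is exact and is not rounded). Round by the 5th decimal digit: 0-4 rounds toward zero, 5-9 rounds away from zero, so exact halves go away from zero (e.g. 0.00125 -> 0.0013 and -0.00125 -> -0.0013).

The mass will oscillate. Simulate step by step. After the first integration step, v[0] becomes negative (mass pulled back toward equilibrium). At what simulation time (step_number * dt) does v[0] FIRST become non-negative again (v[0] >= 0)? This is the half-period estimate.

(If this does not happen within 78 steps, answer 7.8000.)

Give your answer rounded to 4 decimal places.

Step 0: x=[9.5000] v=[0.0000]
Step 1: x=[9.4409] v=[-0.5911]
Step 2: x=[9.3245] v=[-1.1638]
Step 3: x=[9.1545] v=[-1.7003]
Step 4: x=[8.9361] v=[-2.1839]
Step 5: x=[8.6761] v=[-2.5996]
Step 6: x=[8.3827] v=[-2.9344]
Step 7: x=[8.0649] v=[-3.1779]
Step 8: x=[7.7327] v=[-3.3225]
Step 9: x=[7.3963] v=[-3.3638]
Step 10: x=[7.0663] v=[-3.3004]
Step 11: x=[6.7529] v=[-3.1344]
Step 12: x=[6.4658] v=[-2.8709]
Step 13: x=[6.2140] v=[-2.5180]
Step 14: x=[6.0053] v=[-2.0868]
Step 15: x=[5.8462] v=[-1.5907]
Step 16: x=[5.7417] v=[-1.0451]
Step 17: x=[5.6950] v=[-0.4670]
Step 18: x=[5.7076] v=[0.1257]
First v>=0 after going negative at step 18, time=1.8000

Answer: 1.8000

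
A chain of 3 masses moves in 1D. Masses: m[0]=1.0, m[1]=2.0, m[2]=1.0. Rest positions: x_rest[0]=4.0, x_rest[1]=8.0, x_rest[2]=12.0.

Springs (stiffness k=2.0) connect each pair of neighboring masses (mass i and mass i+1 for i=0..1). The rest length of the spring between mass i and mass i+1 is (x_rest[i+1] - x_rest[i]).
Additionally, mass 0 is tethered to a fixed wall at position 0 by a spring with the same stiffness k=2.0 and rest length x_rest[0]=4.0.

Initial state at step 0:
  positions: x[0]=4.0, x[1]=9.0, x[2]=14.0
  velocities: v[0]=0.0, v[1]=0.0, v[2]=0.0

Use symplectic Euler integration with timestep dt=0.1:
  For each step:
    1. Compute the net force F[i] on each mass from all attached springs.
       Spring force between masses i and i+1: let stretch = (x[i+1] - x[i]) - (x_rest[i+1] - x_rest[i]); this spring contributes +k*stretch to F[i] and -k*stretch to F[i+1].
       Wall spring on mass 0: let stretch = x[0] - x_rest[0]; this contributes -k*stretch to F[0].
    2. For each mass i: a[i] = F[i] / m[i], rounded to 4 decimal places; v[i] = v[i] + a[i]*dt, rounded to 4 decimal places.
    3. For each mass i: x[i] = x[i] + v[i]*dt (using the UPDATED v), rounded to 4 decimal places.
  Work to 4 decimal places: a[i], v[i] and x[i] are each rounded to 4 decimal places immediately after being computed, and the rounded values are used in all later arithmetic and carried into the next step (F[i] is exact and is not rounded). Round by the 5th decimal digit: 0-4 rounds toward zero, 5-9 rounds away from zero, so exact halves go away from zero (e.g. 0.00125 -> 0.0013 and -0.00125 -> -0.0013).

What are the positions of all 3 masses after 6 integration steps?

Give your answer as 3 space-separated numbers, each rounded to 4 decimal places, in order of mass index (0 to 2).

Answer: 4.3666 8.9997 13.6074

Derivation:
Step 0: x=[4.0000 9.0000 14.0000] v=[0.0000 0.0000 0.0000]
Step 1: x=[4.0200 9.0000 13.9800] v=[0.2000 0.0000 -0.2000]
Step 2: x=[4.0592 9.0000 13.9404] v=[0.3920 0.0000 -0.3960]
Step 3: x=[4.1160 9.0000 13.8820] v=[0.5683 0.0000 -0.5841]
Step 4: x=[4.1882 9.0000 13.8060] v=[0.7219 -0.0002 -0.7605]
Step 5: x=[4.2729 8.9999 13.7138] v=[0.8466 -0.0008 -0.9217]
Step 6: x=[4.3666 8.9997 13.6074] v=[0.9374 -0.0021 -1.0645]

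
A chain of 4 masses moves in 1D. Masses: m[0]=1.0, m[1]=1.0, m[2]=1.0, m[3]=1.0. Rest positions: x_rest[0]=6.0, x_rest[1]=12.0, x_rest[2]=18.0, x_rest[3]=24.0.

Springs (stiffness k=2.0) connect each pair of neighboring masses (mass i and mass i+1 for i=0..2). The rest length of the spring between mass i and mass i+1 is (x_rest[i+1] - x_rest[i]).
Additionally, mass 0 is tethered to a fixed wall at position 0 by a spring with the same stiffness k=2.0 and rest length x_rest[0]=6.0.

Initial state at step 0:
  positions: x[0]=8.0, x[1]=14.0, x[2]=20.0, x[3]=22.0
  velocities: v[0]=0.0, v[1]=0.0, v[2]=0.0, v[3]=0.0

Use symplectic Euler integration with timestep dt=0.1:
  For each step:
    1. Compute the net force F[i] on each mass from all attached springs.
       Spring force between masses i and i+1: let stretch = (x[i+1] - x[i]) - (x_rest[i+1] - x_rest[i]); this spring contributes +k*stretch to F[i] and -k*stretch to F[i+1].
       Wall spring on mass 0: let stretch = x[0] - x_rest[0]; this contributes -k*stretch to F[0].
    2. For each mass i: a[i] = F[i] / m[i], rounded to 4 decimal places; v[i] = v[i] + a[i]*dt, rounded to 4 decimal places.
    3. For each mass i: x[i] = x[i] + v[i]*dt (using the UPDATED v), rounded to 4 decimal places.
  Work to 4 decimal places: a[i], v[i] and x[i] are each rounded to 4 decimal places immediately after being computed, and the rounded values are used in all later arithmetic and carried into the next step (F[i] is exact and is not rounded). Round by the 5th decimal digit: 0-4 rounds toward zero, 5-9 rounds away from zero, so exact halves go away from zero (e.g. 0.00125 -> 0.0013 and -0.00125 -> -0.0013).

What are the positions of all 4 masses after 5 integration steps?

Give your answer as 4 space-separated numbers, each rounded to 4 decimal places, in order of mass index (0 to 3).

Step 0: x=[8.0000 14.0000 20.0000 22.0000] v=[0.0000 0.0000 0.0000 0.0000]
Step 1: x=[7.9600 14.0000 19.9200 22.0800] v=[-0.4000 0.0000 -0.8000 0.8000]
Step 2: x=[7.8816 13.9976 19.7648 22.2368] v=[-0.7840 -0.0240 -1.5520 1.5680]
Step 3: x=[7.7679 13.9882 19.5437 22.4642] v=[-1.1371 -0.0938 -2.2110 2.2736]
Step 4: x=[7.6232 13.9655 19.2699 22.7532] v=[-1.4466 -0.2268 -2.7380 2.8895]
Step 5: x=[7.4529 13.9221 18.9597 23.0925] v=[-1.7028 -0.4344 -3.1022 3.3928]

Answer: 7.4529 13.9221 18.9597 23.0925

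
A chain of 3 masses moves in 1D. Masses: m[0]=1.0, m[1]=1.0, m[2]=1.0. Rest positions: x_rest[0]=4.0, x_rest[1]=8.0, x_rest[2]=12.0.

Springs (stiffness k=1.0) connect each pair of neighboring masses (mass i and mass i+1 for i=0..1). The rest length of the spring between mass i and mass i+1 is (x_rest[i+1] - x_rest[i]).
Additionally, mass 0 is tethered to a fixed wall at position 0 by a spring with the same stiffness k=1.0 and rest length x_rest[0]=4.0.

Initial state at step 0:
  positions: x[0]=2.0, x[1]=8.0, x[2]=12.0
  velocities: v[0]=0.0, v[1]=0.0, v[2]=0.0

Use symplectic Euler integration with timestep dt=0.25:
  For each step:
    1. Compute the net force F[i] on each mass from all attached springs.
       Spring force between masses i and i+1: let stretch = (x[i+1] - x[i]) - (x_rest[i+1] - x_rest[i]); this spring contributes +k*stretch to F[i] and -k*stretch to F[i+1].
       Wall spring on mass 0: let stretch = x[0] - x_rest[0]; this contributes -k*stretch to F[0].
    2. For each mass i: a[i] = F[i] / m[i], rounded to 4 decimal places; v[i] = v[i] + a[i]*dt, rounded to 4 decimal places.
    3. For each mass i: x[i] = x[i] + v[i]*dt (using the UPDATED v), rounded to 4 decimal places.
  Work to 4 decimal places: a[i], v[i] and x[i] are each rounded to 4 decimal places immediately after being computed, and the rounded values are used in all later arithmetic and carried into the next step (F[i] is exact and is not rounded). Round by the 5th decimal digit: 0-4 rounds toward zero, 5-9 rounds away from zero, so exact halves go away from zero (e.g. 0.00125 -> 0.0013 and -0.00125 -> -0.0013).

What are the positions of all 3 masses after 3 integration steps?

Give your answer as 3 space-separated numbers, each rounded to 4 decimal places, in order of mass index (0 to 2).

Step 0: x=[2.0000 8.0000 12.0000] v=[0.0000 0.0000 0.0000]
Step 1: x=[2.2500 7.8750 12.0000] v=[1.0000 -0.5000 0.0000]
Step 2: x=[2.7110 7.6563 11.9922] v=[1.8438 -0.8750 -0.0313]
Step 3: x=[3.3116 7.3995 11.9634] v=[2.4024 -1.0274 -0.1153]

Answer: 3.3116 7.3995 11.9634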